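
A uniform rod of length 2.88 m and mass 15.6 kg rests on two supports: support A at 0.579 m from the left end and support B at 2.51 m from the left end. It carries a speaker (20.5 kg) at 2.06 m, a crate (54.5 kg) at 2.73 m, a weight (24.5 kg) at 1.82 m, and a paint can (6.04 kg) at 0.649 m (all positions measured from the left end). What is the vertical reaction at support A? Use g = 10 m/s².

R_A ≈ 218 N

About support B:
Beam weight: 15.6 × 10 = 156 N down at 1.44 m → arm 1.07 m, τ = 156 × 1.07 = 166.9 N·m counterclockwise.
Speaker: 20.5 × 10 = 205 N down at 2.06 m → arm 0.45 m, τ = 205 × 0.45 = 92.25 N·m counterclockwise.
Crate: 54.5 × 10 = 545 N down at 2.73 m → arm 0.22 m, τ = 545 × 0.22 = 119.9 N·m clockwise.
Weight: 24.5 × 10 = 245 N down at 1.82 m → arm 0.69 m, τ = 245 × 0.69 = 169 N·m counterclockwise.
Paint can: 6.04 × 10 = 60.4 N down at 0.649 m → arm 1.861 m, τ = 60.4 × 1.861 = 112.4 N·m counterclockwise.
Net load moment about support B = 420.6 N·m counterclockwise.
Reaction R at support A is upward at 0.579 m, arm 1.931 m → moment R × 1.931 clockwise.
Setting net torque to zero: R × 1.931 = 420.6 → R = 218 N.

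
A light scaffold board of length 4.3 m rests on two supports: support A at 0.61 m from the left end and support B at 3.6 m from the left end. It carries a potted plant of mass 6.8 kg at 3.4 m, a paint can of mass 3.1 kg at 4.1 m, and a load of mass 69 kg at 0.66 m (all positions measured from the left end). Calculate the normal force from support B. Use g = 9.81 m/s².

Sum moments about support A (its reaction then has zero moment arm).
Potted plant: 6.8 × 9.81 = 66.71 N down at 3.4 m → arm 2.79 m, τ = 66.71 × 2.79 = 186.1 N·m clockwise.
Paint can: 3.1 × 9.81 = 30.41 N down at 4.1 m → arm 3.49 m, τ = 30.41 × 3.49 = 106.1 N·m clockwise.
Load: 69 × 9.81 = 676.9 N down at 0.66 m → arm 0.05 m, τ = 676.9 × 0.05 = 33.84 N·m clockwise.
Net load moment about support A = 326 N·m clockwise.
Reaction R at support B is upward at 3.6 m, arm 2.99 m → moment R × 2.99 counterclockwise.
For rotational equilibrium, R × 2.99 = 326, so R = 109 N.

R_B ≈ 109 N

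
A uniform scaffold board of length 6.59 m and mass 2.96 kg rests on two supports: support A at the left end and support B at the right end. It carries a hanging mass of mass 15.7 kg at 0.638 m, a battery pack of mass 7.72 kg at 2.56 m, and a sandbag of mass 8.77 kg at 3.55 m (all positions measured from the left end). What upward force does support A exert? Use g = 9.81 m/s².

R_A ≈ 240 N

Take moments about support B.
Beam weight: 2.96 × 9.81 = 29.04 N down at 3.295 m → arm 3.295 m, τ = 29.04 × 3.295 = 95.69 N·m counterclockwise.
Hanging mass: 15.7 × 9.81 = 154 N down at 0.638 m → arm 5.952 m, τ = 154 × 5.952 = 916.6 N·m counterclockwise.
Battery pack: 7.72 × 9.81 = 75.73 N down at 2.56 m → arm 4.03 m, τ = 75.73 × 4.03 = 305.2 N·m counterclockwise.
Sandbag: 8.77 × 9.81 = 86.03 N down at 3.55 m → arm 3.04 m, τ = 86.03 × 3.04 = 261.5 N·m counterclockwise.
Net load moment about support B = 1579 N·m counterclockwise.
Reaction R at support A is upward at 0 m, arm 6.59 m → moment R × 6.59 clockwise.
For rotational equilibrium, R × 6.59 = 1579, so R = 240 N.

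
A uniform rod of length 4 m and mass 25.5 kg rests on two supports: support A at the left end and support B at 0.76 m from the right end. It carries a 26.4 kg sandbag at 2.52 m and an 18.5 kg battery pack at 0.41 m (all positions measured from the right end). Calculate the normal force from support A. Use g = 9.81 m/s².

R_A ≈ 217 N

About support B:
Beam weight: 25.5 × 9.81 = 250.2 N down at 2 m → arm 1.24 m, τ = 250.2 × 1.24 = 310.2 N·m counterclockwise.
Sandbag: 26.4 × 9.81 = 259 N down at 2.52 m → arm 1.76 m, τ = 259 × 1.76 = 455.8 N·m counterclockwise.
Battery pack: 18.5 × 9.81 = 181.5 N down at 0.41 m → arm 0.35 m, τ = 181.5 × 0.35 = 63.52 N·m clockwise.
Net load moment about support B = 702.5 N·m counterclockwise.
Reaction R at support A is upward at 4 m, arm 3.24 m → moment R × 3.24 clockwise.
For rotational equilibrium, R × 3.24 = 702.5, so R = 217 N.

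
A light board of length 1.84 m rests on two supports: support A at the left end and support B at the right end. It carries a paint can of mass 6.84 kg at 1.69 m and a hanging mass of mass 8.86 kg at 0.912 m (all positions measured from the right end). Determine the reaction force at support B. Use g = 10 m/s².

R_B ≈ 50.3 N

Choose support A as the axis so its reaction then has zero moment arm.
Paint can: 6.84 × 10 = 68.4 N down at 1.69 m → arm 0.15 m, τ = 68.4 × 0.15 = 10.26 N·m clockwise.
Hanging mass: 8.86 × 10 = 88.6 N down at 0.912 m → arm 0.928 m, τ = 88.6 × 0.928 = 82.22 N·m clockwise.
Net load moment about support A = 92.48 N·m clockwise.
Reaction R at support B is upward at 0 m, arm 1.84 m → moment R × 1.84 counterclockwise.
For rotational equilibrium, R × 1.84 = 92.48, so R = 50.3 N.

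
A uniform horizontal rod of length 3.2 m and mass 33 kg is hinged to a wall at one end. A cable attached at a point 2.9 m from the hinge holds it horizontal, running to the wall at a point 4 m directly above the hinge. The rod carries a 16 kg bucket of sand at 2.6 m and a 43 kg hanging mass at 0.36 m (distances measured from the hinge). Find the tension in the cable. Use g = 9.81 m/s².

T ≈ 459 N

Taking torques about the hinge:
Beam weight: 33 × 9.81 = 323.7 N down at 1.6 m → arm 1.6 m, τ = 323.7 × 1.6 = 517.9 N·m clockwise.
Bucket of sand: 16 × 9.81 = 157 N down at 2.6 m → arm 2.6 m, τ = 157 × 2.6 = 408.2 N·m clockwise.
Hanging mass: 43 × 9.81 = 421.8 N down at 0.36 m → arm 0.36 m, τ = 421.8 × 0.36 = 151.8 N·m clockwise.
Total clockwise load moment = 1078 N·m.
The cable tension T acts at 2.9 m; only its component perpendicular to the rod, T sinθ, produces torque. sinθ = h/√(h²+d²) = 4/√(4²+2.9²) = 0.8096.
For rotational equilibrium, T × 2.9 × 0.8096 = 1078, so T = 1078 / 2.348 = 459 N.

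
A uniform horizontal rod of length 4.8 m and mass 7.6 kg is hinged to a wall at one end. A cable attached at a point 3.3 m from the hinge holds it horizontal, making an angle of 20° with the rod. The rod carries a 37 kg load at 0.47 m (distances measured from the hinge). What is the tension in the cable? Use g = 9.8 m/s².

Sum moments about the hinge (the unknown hinge reaction has zero arm there).
Beam weight: 7.6 × 9.8 = 74.48 N down at 2.4 m → arm 2.4 m, τ = 74.48 × 2.4 = 178.8 N·m clockwise.
Load: 37 × 9.8 = 362.6 N down at 0.47 m → arm 0.47 m, τ = 362.6 × 0.47 = 170.4 N·m clockwise.
Total clockwise load moment = 349.2 N·m.
The cable tension T acts at 3.3 m; only its component perpendicular to the rod, T sinθ, produces torque. sin 20° = 0.342.
Setting net torque to zero: T × 3.3 × 0.342 = 349.2 → T = 349.2 / 1.129 = 309 N.

T ≈ 309 N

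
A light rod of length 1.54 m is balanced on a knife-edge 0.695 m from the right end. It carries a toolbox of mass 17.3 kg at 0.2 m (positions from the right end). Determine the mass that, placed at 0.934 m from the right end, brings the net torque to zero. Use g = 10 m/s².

Take moments about the knife-edge (at 0.695 m from the right end).
Toolbox: 17.3 × 10 = 173 N down at 0.2 m → arm 0.495 m, τ = 173 × 0.495 = 85.64 N·m clockwise.
Net moment of known loads = 85.64 N·m clockwise.
An unknown mass m at 0.934 m has arm 0.239 m; its moment is m·g·0.239 counterclockwise.
Στ = 0 ⇒ m × 10 × 0.239 = 85.64 ⇒ m = 85.64 / (10 × 0.239) = 35.8 kg.

m ≈ 35.8 kg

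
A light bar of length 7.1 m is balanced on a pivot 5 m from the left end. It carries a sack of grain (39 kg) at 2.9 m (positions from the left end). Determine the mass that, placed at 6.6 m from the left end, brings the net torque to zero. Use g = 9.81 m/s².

m ≈ 51.2 kg

Choose the pivot (at 5 m from the left end) as the axis so the support reaction has zero arm there.
Sack of grain: 39 × 9.81 = 382.6 N down at 2.9 m → arm 2.1 m, τ = 382.6 × 2.1 = 803.5 N·m counterclockwise.
Net moment of known loads = 803.5 N·m counterclockwise.
An unknown mass m at 6.6 m has arm 1.6 m; its moment is m·g·1.6 clockwise.
For rotational equilibrium, m × 9.81 × 1.6 = 803.5, so m = 803.5 / (9.81 × 1.6) = 51.2 kg.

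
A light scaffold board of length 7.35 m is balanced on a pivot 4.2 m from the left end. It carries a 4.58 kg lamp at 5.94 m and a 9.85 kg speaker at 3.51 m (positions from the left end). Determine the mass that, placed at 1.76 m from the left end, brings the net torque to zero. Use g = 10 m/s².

m ≈ 0.481 kg

Sum moments about the pivot (at 4.2 m from the left end) (the support reaction has zero arm there).
Lamp: 4.58 × 10 = 45.8 N down at 5.94 m → arm 1.74 m, τ = 45.8 × 1.74 = 79.69 N·m clockwise.
Speaker: 9.85 × 10 = 98.5 N down at 3.51 m → arm 0.69 m, τ = 98.5 × 0.69 = 67.96 N·m counterclockwise.
Net moment of known loads = 11.73 N·m clockwise.
An unknown mass m at 1.76 m has arm 2.44 m; its moment is m·g·2.44 counterclockwise.
For rotational equilibrium, m × 10 × 2.44 = 11.73, so m = 11.73 / (10 × 2.44) = 0.481 kg.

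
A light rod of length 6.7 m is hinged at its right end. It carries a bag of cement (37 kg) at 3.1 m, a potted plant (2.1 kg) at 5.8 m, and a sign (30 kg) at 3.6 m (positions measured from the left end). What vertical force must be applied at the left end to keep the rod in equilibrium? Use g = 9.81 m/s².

F ≈ 334 N

Taking torques about the right end:
Bag of cement: 37 × 9.81 = 363 N down at 3.1 m → arm 3.6 m, τ = 363 × 3.6 = 1307 N·m counterclockwise.
Potted plant: 2.1 × 9.81 = 20.6 N down at 5.8 m → arm 0.9 m, τ = 20.6 × 0.9 = 18.54 N·m counterclockwise.
Sign: 30 × 9.81 = 294.3 N down at 3.6 m → arm 3.1 m, τ = 294.3 × 3.1 = 912.3 N·m counterclockwise.
Net moment of the loads = 2238 N·m counterclockwise.
The upward force F acts at the left end, arm 6.7 m, giving F × 6.7 clockwise.
Setting net torque to zero: F × 6.7 = 2238 → F = 2238 / 6.7 = 334 N.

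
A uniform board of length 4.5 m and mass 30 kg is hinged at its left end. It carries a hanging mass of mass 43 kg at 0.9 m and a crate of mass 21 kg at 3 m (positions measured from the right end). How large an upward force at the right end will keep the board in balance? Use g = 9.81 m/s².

About the left end:
Beam weight: 30 × 9.81 = 294.3 N down at 2.25 m → arm 2.25 m, τ = 294.3 × 2.25 = 662.2 N·m clockwise.
Hanging mass: 43 × 9.81 = 421.8 N down at 0.9 m → arm 3.6 m, τ = 421.8 × 3.6 = 1518 N·m clockwise.
Crate: 21 × 9.81 = 206 N down at 3 m → arm 1.5 m, τ = 206 × 1.5 = 309 N·m clockwise.
Net moment of the loads = 2489 N·m clockwise.
The upward force F acts at the right end, arm 4.5 m, giving F × 4.5 counterclockwise.
Setting net torque to zero: F × 4.5 = 2489 → F = 2489 / 4.5 = 553 N.

F ≈ 553 N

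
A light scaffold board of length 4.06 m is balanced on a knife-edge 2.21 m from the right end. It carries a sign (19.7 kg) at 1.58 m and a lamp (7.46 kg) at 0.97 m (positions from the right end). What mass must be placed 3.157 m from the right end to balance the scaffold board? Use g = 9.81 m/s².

About the knife-edge (at 2.21 m from the right end):
Sign: 19.7 × 9.81 = 193.3 N down at 1.58 m → arm 0.63 m, τ = 193.3 × 0.63 = 121.8 N·m clockwise.
Lamp: 7.46 × 9.81 = 73.18 N down at 0.97 m → arm 1.24 m, τ = 73.18 × 1.24 = 90.74 N·m clockwise.
Net moment of known loads = 212.5 N·m clockwise.
An unknown mass m at 3.157 m has arm 0.947 m; its moment is m·g·0.947 counterclockwise.
For rotational equilibrium, m × 9.81 × 0.947 = 212.5, so m = 212.5 / (9.81 × 0.947) = 22.9 kg.

m ≈ 22.9 kg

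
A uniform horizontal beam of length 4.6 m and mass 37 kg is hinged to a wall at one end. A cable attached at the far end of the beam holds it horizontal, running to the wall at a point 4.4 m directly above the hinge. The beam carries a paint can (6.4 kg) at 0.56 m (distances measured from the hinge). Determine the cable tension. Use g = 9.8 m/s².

Sum moments about the hinge (the unknown hinge reaction has zero arm there).
Beam weight: 37 × 9.8 = 362.6 N down at 2.3 m → arm 2.3 m, τ = 362.6 × 2.3 = 834 N·m clockwise.
Paint can: 6.4 × 9.8 = 62.72 N down at 0.56 m → arm 0.56 m, τ = 62.72 × 0.56 = 35.12 N·m clockwise.
Total clockwise load moment = 869.1 N·m.
The cable tension T acts at 4.6 m; only its component perpendicular to the beam, T sinθ, produces torque. sinθ = h/√(h²+d²) = 4.4/√(4.4²+4.6²) = 0.6912.
For rotational equilibrium, T × 4.6 × 0.6912 = 869.1, so T = 869.1 / 3.18 = 273 N.

T ≈ 273 N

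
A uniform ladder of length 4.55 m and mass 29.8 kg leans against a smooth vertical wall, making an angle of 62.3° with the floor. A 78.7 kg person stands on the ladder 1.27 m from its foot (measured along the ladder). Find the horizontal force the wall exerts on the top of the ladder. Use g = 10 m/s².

Sum moments about the foot of the ladder (the floor normal and friction both act there and drop out).
Ladder weight 29.8×10 = 298 N acts at 2.275 m along the ladder; its horizontal arm is 2.275·cos62.3° = 1.058 m → τ = 315.3 N·m clockwise.
Person: 78.7×10 = 787 N at 1.27 m → arm 0.5903 m → τ = 464.6 N·m clockwise.
Wall normal N acts horizontally at the top; its moment arm is the height L sinθ = 4.55·sin62.3° = 4.029 m, counterclockwise.
Setting net torque to zero: N × 4.029 = 779.9 → N = 194 N.

N_wall ≈ 194 N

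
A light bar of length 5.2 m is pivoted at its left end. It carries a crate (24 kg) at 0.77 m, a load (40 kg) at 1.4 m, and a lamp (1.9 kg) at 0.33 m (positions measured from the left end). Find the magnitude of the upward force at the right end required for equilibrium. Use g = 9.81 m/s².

F ≈ 142 N

Choose the left end as the axis so the unknown pivot reaction has zero arm there.
Crate: 24 × 9.81 = 235.4 N down at 0.77 m → arm 0.77 m, τ = 235.4 × 0.77 = 181.3 N·m clockwise.
Load: 40 × 9.81 = 392.4 N down at 1.4 m → arm 1.4 m, τ = 392.4 × 1.4 = 549.4 N·m clockwise.
Lamp: 1.9 × 9.81 = 18.64 N down at 0.33 m → arm 0.33 m, τ = 18.64 × 0.33 = 6.151 N·m clockwise.
Net moment of the loads = 736.9 N·m clockwise.
The upward force F acts at the right end, arm 5.2 m, giving F × 5.2 counterclockwise.
Balancing moments: F × 5.2 = 736.9, giving F = 736.9 / 5.2 = 142 N.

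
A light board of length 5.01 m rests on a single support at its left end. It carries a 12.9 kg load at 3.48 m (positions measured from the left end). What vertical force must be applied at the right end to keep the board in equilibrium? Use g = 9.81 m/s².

F ≈ 87.9 N

About the left end:
Load: 12.9 × 9.81 = 126.5 N down at 3.48 m → arm 3.48 m, τ = 126.5 × 3.48 = 440.2 N·m clockwise.
Net moment of the loads = 440.2 N·m clockwise.
The upward force F acts at the right end, arm 5.01 m, giving F × 5.01 counterclockwise.
For rotational equilibrium, F × 5.01 = 440.2, so F = 440.2 / 5.01 = 87.9 N.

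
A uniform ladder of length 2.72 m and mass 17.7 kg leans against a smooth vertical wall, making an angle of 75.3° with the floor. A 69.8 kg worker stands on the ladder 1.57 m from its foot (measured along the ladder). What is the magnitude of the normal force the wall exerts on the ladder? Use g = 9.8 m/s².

Choose the foot of the ladder as the axis so the floor normal and friction both act there and drop out.
Ladder weight 17.7×9.8 = 173.5 N acts at 1.36 m along the ladder; its horizontal arm is 1.36·cos75.3° = 0.3451 m → τ = 59.87 N·m clockwise.
Worker: 69.8×9.8 = 684 N at 1.57 m → arm 0.3984 m → τ = 272.5 N·m clockwise.
Wall normal N acts horizontally at the top; its moment arm is the height L sinθ = 2.72·sin75.3° = 2.631 m, counterclockwise.
Balancing moments: N × 2.631 = 332.4, giving N = 126 N.

N_wall ≈ 126 N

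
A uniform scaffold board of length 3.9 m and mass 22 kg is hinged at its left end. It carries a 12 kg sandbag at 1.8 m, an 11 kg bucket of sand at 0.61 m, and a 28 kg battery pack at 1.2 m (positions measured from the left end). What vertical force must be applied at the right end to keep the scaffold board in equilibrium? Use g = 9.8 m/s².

Choose the left end as the axis so the unknown pivot reaction has zero arm there.
Beam weight: 22 × 9.8 = 215.6 N down at 1.95 m → arm 1.95 m, τ = 215.6 × 1.95 = 420.4 N·m clockwise.
Sandbag: 12 × 9.8 = 117.6 N down at 1.8 m → arm 1.8 m, τ = 117.6 × 1.8 = 211.7 N·m clockwise.
Bucket of sand: 11 × 9.8 = 107.8 N down at 0.61 m → arm 0.61 m, τ = 107.8 × 0.61 = 65.76 N·m clockwise.
Battery pack: 28 × 9.8 = 274.4 N down at 1.2 m → arm 1.2 m, τ = 274.4 × 1.2 = 329.3 N·m clockwise.
Net moment of the loads = 1027 N·m clockwise.
The upward force F acts at the right end, arm 3.9 m, giving F × 3.9 counterclockwise.
Balancing moments: F × 3.9 = 1027, giving F = 1027 / 3.9 = 263 N.

F ≈ 263 N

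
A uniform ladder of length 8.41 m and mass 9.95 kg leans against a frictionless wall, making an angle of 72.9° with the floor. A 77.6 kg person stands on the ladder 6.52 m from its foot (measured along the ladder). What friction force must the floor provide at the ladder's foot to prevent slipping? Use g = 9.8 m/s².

f ≈ 196 N

Take moments about the foot of the ladder.
Ladder weight 9.95×9.8 = 97.51 N acts at 4.205 m along the ladder; its horizontal arm is 4.205·cos72.9° = 1.236 m → τ = 120.5 N·m clockwise.
Person: 77.6×9.8 = 760.5 N at 6.52 m → arm 1.917 m → τ = 1458 N·m clockwise.
Wall normal N acts horizontally at the top; its moment arm is the height L sinθ = 8.41·sin72.9° = 8.038 m, counterclockwise.
Setting net torque to zero: N × 8.038 = 1578 → N = 196 N.
ΣFx = 0: friction at the foot balances the wall's push, so f = N_wall = 196 N.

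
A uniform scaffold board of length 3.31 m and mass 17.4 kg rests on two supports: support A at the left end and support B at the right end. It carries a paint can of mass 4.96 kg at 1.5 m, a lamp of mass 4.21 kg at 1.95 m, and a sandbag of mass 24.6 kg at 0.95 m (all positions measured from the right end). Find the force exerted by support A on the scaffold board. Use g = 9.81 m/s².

Sum moments about support B (its reaction then has zero moment arm).
Beam weight: 17.4 × 9.81 = 170.7 N down at 1.655 m → arm 1.655 m, τ = 170.7 × 1.655 = 282.5 N·m counterclockwise.
Paint can: 4.96 × 9.81 = 48.66 N down at 1.5 m → arm 1.5 m, τ = 48.66 × 1.5 = 72.99 N·m counterclockwise.
Lamp: 4.21 × 9.81 = 41.3 N down at 1.95 m → arm 1.95 m, τ = 41.3 × 1.95 = 80.53 N·m counterclockwise.
Sandbag: 24.6 × 9.81 = 241.3 N down at 0.95 m → arm 0.95 m, τ = 241.3 × 0.95 = 229.2 N·m counterclockwise.
Net load moment about support B = 665.2 N·m counterclockwise.
Reaction R at support A is upward at 3.31 m, arm 3.31 m → moment R × 3.31 clockwise.
Στ = 0 ⇒ R × 3.31 = 665.2 ⇒ R = 201 N.

R_A ≈ 201 N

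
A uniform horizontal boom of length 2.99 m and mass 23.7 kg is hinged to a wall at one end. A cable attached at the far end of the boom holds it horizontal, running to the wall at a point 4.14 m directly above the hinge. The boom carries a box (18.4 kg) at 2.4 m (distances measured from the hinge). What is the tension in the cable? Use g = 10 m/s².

Choose the hinge as the axis so the unknown hinge reaction has zero arm there.
Beam weight: 23.7 × 10 = 237 N down at 1.495 m → arm 1.495 m, τ = 237 × 1.495 = 354.3 N·m clockwise.
Box: 18.4 × 10 = 184 N down at 2.4 m → arm 2.4 m, τ = 184 × 2.4 = 441.6 N·m clockwise.
Total clockwise load moment = 795.9 N·m.
The cable tension T acts at 2.99 m; only its component perpendicular to the boom, T sinθ, produces torque. sinθ = h/√(h²+d²) = 4.14/√(4.14²+2.99²) = 0.8107.
Setting net torque to zero: T × 2.99 × 0.8107 = 795.9 → T = 795.9 / 2.424 = 328 N.

T ≈ 328 N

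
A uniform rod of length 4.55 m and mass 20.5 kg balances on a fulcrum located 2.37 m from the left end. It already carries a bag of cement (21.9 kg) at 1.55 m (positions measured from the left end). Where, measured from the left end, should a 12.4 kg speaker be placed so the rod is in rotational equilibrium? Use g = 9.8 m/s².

x ≈ 3.98 m from the left end

Taking torques about the fulcrum (at 2.37 m from the left end):
Beam weight: 20.5 × 9.8 = 200.9 N down at 2.275 m → arm 0.095 m, τ = 200.9 × 0.095 = 19.09 N·m counterclockwise.
Bag of cement: 21.9 × 9.8 = 214.6 N down at 1.55 m → arm 0.82 m, τ = 214.6 × 0.82 = 176 N·m counterclockwise.
Net moment of existing loads = 195.1 N·m counterclockwise.
The speaker weighs 12.4 × 9.8 = 121.5 N and must supply an equal clockwise moment, so its lever arm about the fulcrum is 195.1 / 121.5 = 1.61 m.
That puts it at 2.37 + 1.61 = 3.98 m from the left end.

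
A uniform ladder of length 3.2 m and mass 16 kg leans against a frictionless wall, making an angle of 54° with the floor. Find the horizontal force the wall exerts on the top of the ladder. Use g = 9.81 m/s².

Choose the foot of the ladder as the axis so the floor normal and friction both act there and drop out.
Ladder weight 16×9.81 = 157 N acts at 1.6 m along the ladder; its horizontal arm is 1.6·cos54° = 0.9405 m → τ = 147.7 N·m clockwise.
Wall normal N acts horizontally at the top; its moment arm is the height L sinθ = 3.2·sin54° = 2.589 m, counterclockwise.
For rotational equilibrium, N × 2.589 = 147.7, so N = 57 N.

N_wall ≈ 57 N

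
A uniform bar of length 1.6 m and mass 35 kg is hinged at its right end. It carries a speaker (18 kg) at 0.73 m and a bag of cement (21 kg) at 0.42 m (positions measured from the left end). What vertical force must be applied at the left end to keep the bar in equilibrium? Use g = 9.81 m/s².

F ≈ 420 N

Take moments about the right end.
Beam weight: 35 × 9.81 = 343.4 N down at 0.8 m → arm 0.8 m, τ = 343.4 × 0.8 = 274.7 N·m counterclockwise.
Speaker: 18 × 9.81 = 176.6 N down at 0.73 m → arm 0.87 m, τ = 176.6 × 0.87 = 153.6 N·m counterclockwise.
Bag of cement: 21 × 9.81 = 206 N down at 0.42 m → arm 1.18 m, τ = 206 × 1.18 = 243.1 N·m counterclockwise.
Net moment of the loads = 671.4 N·m counterclockwise.
The upward force F acts at the left end, arm 1.6 m, giving F × 1.6 clockwise.
For rotational equilibrium, F × 1.6 = 671.4, so F = 671.4 / 1.6 = 420 N.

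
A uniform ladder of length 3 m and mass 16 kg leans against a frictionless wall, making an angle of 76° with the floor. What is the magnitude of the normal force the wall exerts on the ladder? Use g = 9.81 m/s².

Choose the foot of the ladder as the axis so the floor normal and friction both act there and drop out.
Ladder weight 16×9.81 = 157 N acts at 1.5 m along the ladder; its horizontal arm is 1.5·cos76° = 0.3629 m → τ = 56.98 N·m clockwise.
Wall normal N acts horizontally at the top; its moment arm is the height L sinθ = 3·sin76° = 2.911 m, counterclockwise.
Setting net torque to zero: N × 2.911 = 56.98 → N = 19.6 N.

N_wall ≈ 19.6 N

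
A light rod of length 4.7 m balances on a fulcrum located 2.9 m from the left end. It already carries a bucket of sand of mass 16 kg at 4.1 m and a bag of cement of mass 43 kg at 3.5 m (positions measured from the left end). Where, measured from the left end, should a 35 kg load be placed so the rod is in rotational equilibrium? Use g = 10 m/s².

x ≈ 1.61 m from the left end

Take moments about the fulcrum (at 2.9 m from the left end).
Bucket of sand: 16 × 10 = 160 N down at 4.1 m → arm 1.2 m, τ = 160 × 1.2 = 192 N·m clockwise.
Bag of cement: 43 × 10 = 430 N down at 3.5 m → arm 0.6 m, τ = 430 × 0.6 = 258 N·m clockwise.
Net moment of existing loads = 450 N·m clockwise.
The load weighs 35 × 10 = 350 N and must supply an equal counterclockwise moment, so its lever arm about the fulcrum is 450 / 350 = 1.29 m.
That puts it at 2.9 − 1.29 = 1.61 m from the left end.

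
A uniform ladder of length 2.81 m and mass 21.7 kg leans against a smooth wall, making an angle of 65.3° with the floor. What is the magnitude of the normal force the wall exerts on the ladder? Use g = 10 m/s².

Choose the foot of the ladder as the axis so the floor normal and friction both act there and drop out.
Ladder weight 21.7×10 = 217 N acts at 1.405 m along the ladder; its horizontal arm is 1.405·cos65.3° = 0.5871 m → τ = 127.4 N·m clockwise.
Wall normal N acts horizontally at the top; its moment arm is the height L sinθ = 2.81·sin65.3° = 2.553 m, counterclockwise.
Setting net torque to zero: N × 2.553 = 127.4 → N = 49.9 N.

N_wall ≈ 49.9 N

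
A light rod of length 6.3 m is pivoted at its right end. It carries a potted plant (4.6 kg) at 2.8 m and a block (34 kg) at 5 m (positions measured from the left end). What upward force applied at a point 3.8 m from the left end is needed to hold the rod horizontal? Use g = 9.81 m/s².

F ≈ 237 N

Taking torques about the right end:
Potted plant: 4.6 × 9.81 = 45.13 N down at 2.8 m → arm 3.5 m, τ = 45.13 × 3.5 = 158 N·m counterclockwise.
Block: 34 × 9.81 = 333.5 N down at 5 m → arm 1.3 m, τ = 333.5 × 1.3 = 433.6 N·m counterclockwise.
Net moment of the loads = 591.6 N·m counterclockwise.
The upward force F acts at a point 3.8 m from the left end, arm 2.5 m, giving F × 2.5 clockwise.
For rotational equilibrium, F × 2.5 = 591.6, so F = 591.6 / 2.5 = 237 N.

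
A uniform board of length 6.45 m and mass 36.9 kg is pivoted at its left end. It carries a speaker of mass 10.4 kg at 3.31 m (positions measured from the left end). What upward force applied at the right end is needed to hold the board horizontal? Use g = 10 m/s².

F ≈ 238 N

Taking torques about the left end:
Beam weight: 36.9 × 10 = 369 N down at 3.225 m → arm 3.225 m, τ = 369 × 3.225 = 1190 N·m clockwise.
Speaker: 10.4 × 10 = 104 N down at 3.31 m → arm 3.31 m, τ = 104 × 3.31 = 344.2 N·m clockwise.
Net moment of the loads = 1534 N·m clockwise.
The upward force F acts at the right end, arm 6.45 m, giving F × 6.45 counterclockwise.
For rotational equilibrium, F × 6.45 = 1534, so F = 1534 / 6.45 = 238 N.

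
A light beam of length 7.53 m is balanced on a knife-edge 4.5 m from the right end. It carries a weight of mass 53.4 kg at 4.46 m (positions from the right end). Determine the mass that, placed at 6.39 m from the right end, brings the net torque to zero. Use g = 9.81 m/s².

m ≈ 1.13 kg

Sum moments about the knife-edge (at 4.5 m from the right end) (the support reaction has zero arm there).
Weight: 53.4 × 9.81 = 523.9 N down at 4.46 m → arm 0.04 m, τ = 523.9 × 0.04 = 20.96 N·m clockwise.
Net moment of known loads = 20.96 N·m clockwise.
An unknown mass m at 6.39 m has arm 1.89 m; its moment is m·g·1.89 counterclockwise.
Setting net torque to zero: m × 9.81 × 1.89 = 20.96 → m = 20.96 / (9.81 × 1.89) = 1.13 kg.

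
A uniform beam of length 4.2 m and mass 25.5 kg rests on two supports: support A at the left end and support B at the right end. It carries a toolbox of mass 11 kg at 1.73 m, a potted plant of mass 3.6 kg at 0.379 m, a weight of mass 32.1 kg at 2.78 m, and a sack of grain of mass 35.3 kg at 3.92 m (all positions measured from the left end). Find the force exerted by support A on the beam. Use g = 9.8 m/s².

About support B:
Beam weight: 25.5 × 9.8 = 249.9 N down at 2.1 m → arm 2.1 m, τ = 249.9 × 2.1 = 524.8 N·m counterclockwise.
Toolbox: 11 × 9.8 = 107.8 N down at 1.73 m → arm 2.47 m, τ = 107.8 × 2.47 = 266.3 N·m counterclockwise.
Potted plant: 3.6 × 9.8 = 35.28 N down at 0.379 m → arm 3.821 m, τ = 35.28 × 3.821 = 134.8 N·m counterclockwise.
Weight: 32.1 × 9.8 = 314.6 N down at 2.78 m → arm 1.42 m, τ = 314.6 × 1.42 = 446.7 N·m counterclockwise.
Sack of grain: 35.3 × 9.8 = 345.9 N down at 3.92 m → arm 0.28 m, τ = 345.9 × 0.28 = 96.85 N·m counterclockwise.
Net load moment about support B = 1469 N·m counterclockwise.
Reaction R at support A is upward at 0 m, arm 4.2 m → moment R × 4.2 clockwise.
Setting net torque to zero: R × 4.2 = 1469 → R = 350 N.

R_A ≈ 350 N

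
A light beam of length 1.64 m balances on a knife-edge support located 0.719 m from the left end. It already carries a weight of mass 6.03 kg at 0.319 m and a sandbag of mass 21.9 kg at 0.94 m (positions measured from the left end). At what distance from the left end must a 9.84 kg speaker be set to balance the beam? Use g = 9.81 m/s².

x ≈ 0.472 m from the left end

Sum moments about the knife-edge support (at 0.719 m from the left end) (the support reaction has zero arm there).
Weight: 6.03 × 9.81 = 59.15 N down at 0.319 m → arm 0.4 m, τ = 59.15 × 0.4 = 23.66 N·m counterclockwise.
Sandbag: 21.9 × 9.81 = 214.8 N down at 0.94 m → arm 0.221 m, τ = 214.8 × 0.221 = 47.47 N·m clockwise.
Net moment of existing loads = 23.81 N·m clockwise.
The speaker weighs 9.84 × 9.81 = 96.53 N and must supply an equal counterclockwise moment, so its lever arm about the knife-edge support is 23.81 / 96.53 = 0.247 m.
That puts it at 0.719 − 0.247 = 0.472 m from the left end.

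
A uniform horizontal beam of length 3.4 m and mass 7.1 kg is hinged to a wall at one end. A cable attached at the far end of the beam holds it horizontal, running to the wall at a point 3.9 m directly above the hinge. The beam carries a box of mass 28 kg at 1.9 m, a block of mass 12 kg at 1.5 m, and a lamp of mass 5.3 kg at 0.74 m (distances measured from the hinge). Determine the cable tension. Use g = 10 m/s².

Sum moments about the hinge (the unknown hinge reaction has zero arm there).
Beam weight: 7.1 × 10 = 71 N down at 1.7 m → arm 1.7 m, τ = 71 × 1.7 = 120.7 N·m clockwise.
Box: 28 × 10 = 280 N down at 1.9 m → arm 1.9 m, τ = 280 × 1.9 = 532 N·m clockwise.
Block: 12 × 10 = 120 N down at 1.5 m → arm 1.5 m, τ = 120 × 1.5 = 180 N·m clockwise.
Lamp: 5.3 × 10 = 53 N down at 0.74 m → arm 0.74 m, τ = 53 × 0.74 = 39.22 N·m clockwise.
Total clockwise load moment = 871.9 N·m.
The cable tension T acts at 3.4 m; only its component perpendicular to the beam, T sinθ, produces torque. sinθ = h/√(h²+d²) = 3.9/√(3.9²+3.4²) = 0.7538.
For rotational equilibrium, T × 3.4 × 0.7538 = 871.9, so T = 871.9 / 2.563 = 340 N.

T ≈ 340 N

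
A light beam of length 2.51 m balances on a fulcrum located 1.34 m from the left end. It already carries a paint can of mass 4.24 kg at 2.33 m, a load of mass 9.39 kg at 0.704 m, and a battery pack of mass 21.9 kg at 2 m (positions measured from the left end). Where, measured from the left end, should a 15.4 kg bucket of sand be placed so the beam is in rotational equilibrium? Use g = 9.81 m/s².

Sum moments about the fulcrum (at 1.34 m from the left end) (the support reaction has zero arm there).
Paint can: 4.24 × 9.81 = 41.59 N down at 2.33 m → arm 0.99 m, τ = 41.59 × 0.99 = 41.17 N·m clockwise.
Load: 9.39 × 9.81 = 92.12 N down at 0.704 m → arm 0.636 m, τ = 92.12 × 0.636 = 58.59 N·m counterclockwise.
Battery pack: 21.9 × 9.81 = 214.8 N down at 2 m → arm 0.66 m, τ = 214.8 × 0.66 = 141.8 N·m clockwise.
Net moment of existing loads = 124.4 N·m clockwise.
The bucket of sand weighs 15.4 × 9.81 = 151.1 N and must supply an equal counterclockwise moment, so its lever arm about the fulcrum is 124.4 / 151.1 = 0.823 m.
That puts it at 1.34 − 0.823 = 0.517 m from the left end.

x ≈ 0.517 m from the left end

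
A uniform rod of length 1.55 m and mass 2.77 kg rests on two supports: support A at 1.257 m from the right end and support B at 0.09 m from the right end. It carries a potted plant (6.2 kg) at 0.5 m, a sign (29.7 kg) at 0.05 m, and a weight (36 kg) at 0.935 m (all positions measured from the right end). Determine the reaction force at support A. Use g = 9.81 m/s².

About support B:
Beam weight: 2.77 × 9.81 = 27.17 N down at 0.775 m → arm 0.685 m, τ = 27.17 × 0.685 = 18.61 N·m counterclockwise.
Potted plant: 6.2 × 9.81 = 60.82 N down at 0.5 m → arm 0.41 m, τ = 60.82 × 0.41 = 24.94 N·m counterclockwise.
Sign: 29.7 × 9.81 = 291.4 N down at 0.05 m → arm 0.04 m, τ = 291.4 × 0.04 = 11.66 N·m clockwise.
Weight: 36 × 9.81 = 353.2 N down at 0.935 m → arm 0.845 m, τ = 353.2 × 0.845 = 298.5 N·m counterclockwise.
Net load moment about support B = 330.4 N·m counterclockwise.
Reaction R at support A is upward at 1.257 m, arm 1.167 m → moment R × 1.167 clockwise.
Στ = 0 ⇒ R × 1.167 = 330.4 ⇒ R = 283 N.

R_A ≈ 283 N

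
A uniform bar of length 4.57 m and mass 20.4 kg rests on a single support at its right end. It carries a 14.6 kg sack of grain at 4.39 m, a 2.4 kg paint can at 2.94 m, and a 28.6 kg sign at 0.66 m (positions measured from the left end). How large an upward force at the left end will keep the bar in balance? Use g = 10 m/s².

About the right end:
Beam weight: 20.4 × 10 = 204 N down at 2.285 m → arm 2.285 m, τ = 204 × 2.285 = 466.1 N·m counterclockwise.
Sack of grain: 14.6 × 10 = 146 N down at 4.39 m → arm 0.18 m, τ = 146 × 0.18 = 26.28 N·m counterclockwise.
Paint can: 2.4 × 10 = 24 N down at 2.94 m → arm 1.63 m, τ = 24 × 1.63 = 39.12 N·m counterclockwise.
Sign: 28.6 × 10 = 286 N down at 0.66 m → arm 3.91 m, τ = 286 × 3.91 = 1118 N·m counterclockwise.
Net moment of the loads = 1650 N·m counterclockwise.
The upward force F acts at the left end, arm 4.57 m, giving F × 4.57 clockwise.
Setting net torque to zero: F × 4.57 = 1650 → F = 1650 / 4.57 = 361 N.

F ≈ 361 N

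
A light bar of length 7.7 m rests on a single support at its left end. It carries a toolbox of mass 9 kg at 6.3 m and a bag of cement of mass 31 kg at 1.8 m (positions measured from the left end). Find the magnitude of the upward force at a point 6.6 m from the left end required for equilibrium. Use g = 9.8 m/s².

F ≈ 167 N

Take moments about the left end.
Toolbox: 9 × 9.8 = 88.2 N down at 6.3 m → arm 6.3 m, τ = 88.2 × 6.3 = 555.7 N·m clockwise.
Bag of cement: 31 × 9.8 = 303.8 N down at 1.8 m → arm 1.8 m, τ = 303.8 × 1.8 = 546.8 N·m clockwise.
Net moment of the loads = 1102 N·m clockwise.
The upward force F acts at a point 6.6 m from the left end, arm 6.6 m, giving F × 6.6 counterclockwise.
Στ = 0 ⇒ F × 6.6 = 1102 ⇒ F = 1102 / 6.6 = 167 N.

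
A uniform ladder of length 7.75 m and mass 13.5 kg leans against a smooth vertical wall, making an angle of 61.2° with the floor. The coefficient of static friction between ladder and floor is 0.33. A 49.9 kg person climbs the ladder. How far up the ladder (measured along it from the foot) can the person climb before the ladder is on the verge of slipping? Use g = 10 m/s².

d ≈ 4.86 m

Choose the foot of the ladder as the axis so the floor normal and friction both act there and drop out.
Ladder weight 13.5×10 = 135 N acts at 3.875 m along the ladder; its horizontal arm is 3.875·cos61.2° = 1.867 m → τ = 252 N·m clockwise.
Person weight 49.9×10 = 499 N at distance d → arm d·cos61.2° → τ = 499·d·0.4818 clockwise.
Wall normal N at the top has arm L sinθ = 6.791 m counterclockwise, so Στ = 0 gives N·6.791 = 252 + 240.4·d.
ΣFy = 0 ⇒ N_floor = 634 N, so the maximum friction is μ_s·N_floor = 0.33×634 = 209.2 N. ΣFx = 0 ⇒ N_wall = f, so at the slipping point N = 209.2 N.
Substituting: 209.2×6.791 = 252 + 240.4·d ⇒ d = (1421 − 252) / 240.4 = 4.86 m.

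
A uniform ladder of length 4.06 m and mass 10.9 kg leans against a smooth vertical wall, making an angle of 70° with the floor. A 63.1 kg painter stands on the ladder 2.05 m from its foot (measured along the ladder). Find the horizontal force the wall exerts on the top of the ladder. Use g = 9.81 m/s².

N_wall ≈ 133 N

Taking torques about the foot of the ladder:
Ladder weight 10.9×9.81 = 106.9 N acts at 2.03 m along the ladder; its horizontal arm is 2.03·cos70° = 0.6943 m → τ = 74.22 N·m clockwise.
Painter: 63.1×9.81 = 619 N at 2.05 m → arm 0.7011 m → τ = 434 N·m clockwise.
Wall normal N acts horizontally at the top; its moment arm is the height L sinθ = 4.06·sin70° = 3.815 m, counterclockwise.
Στ = 0 ⇒ N × 3.815 = 508.2 ⇒ N = 133 N.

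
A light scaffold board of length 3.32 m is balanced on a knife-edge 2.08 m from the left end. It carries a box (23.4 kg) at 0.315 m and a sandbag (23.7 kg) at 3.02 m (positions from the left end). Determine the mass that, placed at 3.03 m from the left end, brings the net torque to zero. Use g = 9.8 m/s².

Taking torques about the knife-edge (at 2.08 m from the left end):
Box: 23.4 × 9.8 = 229.3 N down at 0.315 m → arm 1.765 m, τ = 229.3 × 1.765 = 404.7 N·m counterclockwise.
Sandbag: 23.7 × 9.8 = 232.3 N down at 3.02 m → arm 0.94 m, τ = 232.3 × 0.94 = 218.4 N·m clockwise.
Net moment of known loads = 186.3 N·m counterclockwise.
An unknown mass m at 3.03 m has arm 0.95 m; its moment is m·g·0.95 clockwise.
For rotational equilibrium, m × 9.8 × 0.95 = 186.3, so m = 186.3 / (9.8 × 0.95) = 20 kg.

m ≈ 20 kg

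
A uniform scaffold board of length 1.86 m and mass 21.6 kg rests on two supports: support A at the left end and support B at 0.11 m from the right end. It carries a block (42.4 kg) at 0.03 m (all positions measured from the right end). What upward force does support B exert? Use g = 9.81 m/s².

R_B ≈ 548 N

Take moments about support A.
Beam weight: 21.6 × 9.81 = 211.9 N down at 0.93 m → arm 0.93 m, τ = 211.9 × 0.93 = 197.1 N·m clockwise.
Block: 42.4 × 9.81 = 415.9 N down at 0.03 m → arm 1.83 m, τ = 415.9 × 1.83 = 761.1 N·m clockwise.
Net load moment about support A = 958.2 N·m clockwise.
Reaction R at support B is upward at 0.11 m, arm 1.75 m → moment R × 1.75 counterclockwise.
For rotational equilibrium, R × 1.75 = 958.2, so R = 548 N.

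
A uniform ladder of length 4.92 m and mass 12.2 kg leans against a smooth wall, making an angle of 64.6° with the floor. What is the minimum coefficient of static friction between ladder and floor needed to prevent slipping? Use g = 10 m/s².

μ_min ≈ 0.237

Taking torques about the foot of the ladder:
Ladder weight 12.2×10 = 122 N acts at 2.46 m along the ladder; its horizontal arm is 2.46·cos64.6° = 1.055 m → τ = 128.7 N·m clockwise.
Wall normal N acts horizontally at the top; its moment arm is the height L sinθ = 4.92·sin64.6° = 4.444 m, counterclockwise.
Στ = 0 ⇒ N × 4.444 = 128.7 ⇒ N = 28.96 N.
ΣFx = 0 ⇒ f = N_wall = 28.96 N. ΣFy = 0 ⇒ N_floor = 122 N.
μ_min = f / N_floor = 28.96 / 122 = 0.237.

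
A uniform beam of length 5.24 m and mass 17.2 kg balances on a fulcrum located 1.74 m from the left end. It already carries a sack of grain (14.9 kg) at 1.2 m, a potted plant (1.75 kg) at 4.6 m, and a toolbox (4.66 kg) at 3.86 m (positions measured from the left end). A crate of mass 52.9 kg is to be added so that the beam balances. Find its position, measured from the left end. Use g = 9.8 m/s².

x ≈ 1.32 m from the left end

Taking torques about the fulcrum (at 1.74 m from the left end):
Beam weight: 17.2 × 9.8 = 168.6 N down at 2.62 m → arm 0.88 m, τ = 168.6 × 0.88 = 148.4 N·m clockwise.
Sack of grain: 14.9 × 9.8 = 146 N down at 1.2 m → arm 0.54 m, τ = 146 × 0.54 = 78.84 N·m counterclockwise.
Potted plant: 1.75 × 9.8 = 17.15 N down at 4.6 m → arm 2.86 m, τ = 17.15 × 2.86 = 49.05 N·m clockwise.
Toolbox: 4.66 × 9.8 = 45.67 N down at 3.86 m → arm 2.12 m, τ = 45.67 × 2.12 = 96.82 N·m clockwise.
Net moment of existing loads = 215.4 N·m clockwise.
The crate weighs 52.9 × 9.8 = 518.4 N and must supply an equal counterclockwise moment, so its lever arm about the fulcrum is 215.4 / 518.4 = 0.416 m.
That puts it at 1.74 − 0.416 = 1.32 m from the left end.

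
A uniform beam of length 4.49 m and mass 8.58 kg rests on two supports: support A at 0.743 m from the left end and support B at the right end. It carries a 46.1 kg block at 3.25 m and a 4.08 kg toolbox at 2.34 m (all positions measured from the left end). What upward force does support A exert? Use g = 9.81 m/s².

R_A ≈ 223 N

Taking torques about support B:
Beam weight: 8.58 × 9.81 = 84.17 N down at 2.245 m → arm 2.245 m, τ = 84.17 × 2.245 = 189 N·m counterclockwise.
Block: 46.1 × 9.81 = 452.2 N down at 3.25 m → arm 1.24 m, τ = 452.2 × 1.24 = 560.7 N·m counterclockwise.
Toolbox: 4.08 × 9.81 = 40.02 N down at 2.34 m → arm 2.15 m, τ = 40.02 × 2.15 = 86.04 N·m counterclockwise.
Net load moment about support B = 835.7 N·m counterclockwise.
Reaction R at support A is upward at 0.743 m, arm 3.747 m → moment R × 3.747 clockwise.
For rotational equilibrium, R × 3.747 = 835.7, so R = 223 N.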